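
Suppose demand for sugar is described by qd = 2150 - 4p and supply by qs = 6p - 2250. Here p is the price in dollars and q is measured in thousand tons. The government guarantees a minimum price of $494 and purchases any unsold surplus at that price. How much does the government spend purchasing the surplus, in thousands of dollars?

266760

In a free market, 2150 - 4p = 6p - 2250 gives the equilibrium p* = 440, q* = 390.
The floor of 494 is above the equilibrium price 440, so it binds.
At p = 494: qd = 2150 - 4·494 = 174 and qs = 6·494 - 2250 = 714.
Surplus = qs - qd = 540.
Government expenditure = surplus × support price = 540 × 494 = 266760.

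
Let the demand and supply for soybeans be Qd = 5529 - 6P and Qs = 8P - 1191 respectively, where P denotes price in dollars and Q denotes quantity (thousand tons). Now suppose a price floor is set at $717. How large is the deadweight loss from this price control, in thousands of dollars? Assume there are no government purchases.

Setting quantity demanded equal to quantity supplied, 5529 - 6P = 8P - 1191, gives P* = 480 and Q* = 2649.
Since 717 > 480, the floor is binding.
At P = 717: Qd = 5529 - 6·717 = 1227 and Qs = 8·717 - 1191 = 4545.
Quantity traded falls to 1227. At Q = 1227 the demand price is (5529 - 1227)/6 = 717 and the supply price is (1191 + 1227)/8 = 302.25.
Deadweight loss = ½ · (717 - 302.25) · (2649 - 1227) = ½ · 414.75 · 1422 = 294887.25.

294887.25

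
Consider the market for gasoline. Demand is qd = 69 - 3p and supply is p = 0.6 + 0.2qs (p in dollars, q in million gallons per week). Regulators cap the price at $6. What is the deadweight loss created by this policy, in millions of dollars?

Rearranging supply gives qs = 5p - 3. Without the control the market clears where 69 - 3p = 5p - 3, i.e. p* = 9 and q* = 42.
The ceiling of 6 is below the equilibrium price 9, so it binds.
At p = 6: qd = 69 - 3·6 = 51 and qs = 5·6 - 3 = 27.
Quantity traded falls to 27. At q = 27 the demand price is (69 - 27)/3 = 14 and the supply price is (3 + 27)/5 = 6.
Deadweight loss = ½ · (14 - 6) · (42 - 27) = ½ · 8 · 15 = 60.

60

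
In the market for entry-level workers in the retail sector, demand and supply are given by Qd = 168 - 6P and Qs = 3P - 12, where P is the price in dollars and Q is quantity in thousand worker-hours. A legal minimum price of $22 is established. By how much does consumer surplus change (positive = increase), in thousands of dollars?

In a free market, 168 - 6P = 3P - 12 gives the equilibrium P* = 20, Q* = 48.
Since 22 > 20, the floor is binding.
At P = 22: Qd = 168 - 6·22 = 36 and Qs = 3·22 - 12 = 54.
Consumer surplus without the control is ½ · (28 - 20) · 48 = 192.
With the floor, consumers buy 36 units at 22, so CS = ½ · (28 - 22) · 36 = 108.
Change in consumer surplus = 108 - 192 = -84.

-84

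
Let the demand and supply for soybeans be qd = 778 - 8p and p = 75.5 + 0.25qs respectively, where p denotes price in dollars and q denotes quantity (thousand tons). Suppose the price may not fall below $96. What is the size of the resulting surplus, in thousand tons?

72

Rearranging supply gives qs = 4p - 302. Without the control the market clears where 778 - 8p = 4p - 302, i.e. p* = 90 and q* = 58.
Since 96 > 90, the floor is binding.
At p = 96: qd = 778 - 8·96 = 10 and qs = 4·96 - 302 = 82.
Surplus = qs - qd = 82 - 10 = 72.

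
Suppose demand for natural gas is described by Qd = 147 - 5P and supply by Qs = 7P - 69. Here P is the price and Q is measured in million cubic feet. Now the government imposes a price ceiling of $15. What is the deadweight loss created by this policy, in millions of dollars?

Setting quantity demanded equal to quantity supplied, 147 - 5P = 7P - 69, gives P* = 18 and Q* = 57.
The ceiling of 15 is below the equilibrium price 18, so it binds.
At P = 15: Qd = 147 - 5·15 = 72 and Qs = 7·15 - 69 = 36.
Quantity traded falls to 36. At Q = 36 the demand price is (147 - 36)/5 = 22.2 and the supply price is (69 + 36)/7 = 15.
Deadweight loss = ½ · (22.2 - 15) · (57 - 36) = ½ · 7.2 · 21 = 75.6.

75.6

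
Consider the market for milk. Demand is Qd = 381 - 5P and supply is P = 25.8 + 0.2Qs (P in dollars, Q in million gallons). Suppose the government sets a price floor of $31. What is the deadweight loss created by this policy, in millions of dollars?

0

Rearranging supply gives Qs = 5P - 129. Setting quantity demanded equal to quantity supplied, 381 - 5P = 5P - 129, gives P* = 51 and Q* = 126.
Since 31 is below P* = 51, the floor does not bind and the free-market outcome prevails.
Since the control does not bind, no trades are prevented and deadweight loss is zero.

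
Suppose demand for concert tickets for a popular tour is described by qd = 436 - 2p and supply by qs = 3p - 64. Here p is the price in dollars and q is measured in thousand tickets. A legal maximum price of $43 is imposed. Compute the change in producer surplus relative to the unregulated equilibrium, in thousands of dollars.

Equilibrium: 436 - 2p = 3p - 64, so 500 = 5p and p* = 100, q* = 236.
Because the ceiling (43) lies below the market-clearing price, it is binding.
At p = 43: qd = 436 - 2·43 = 350 and qs = 3·43 - 64 = 65.
Producer surplus without the control is ½ · (100 - 64/3) · 236 = 27848/3.
With the ceiling, producers sell 65 units at 43, so PS = ½ · (43 - 64/3) · 65 = 4225/6.
Change in producer surplus = 4225/6 - 27848/3 = -8578.5.

-8578.5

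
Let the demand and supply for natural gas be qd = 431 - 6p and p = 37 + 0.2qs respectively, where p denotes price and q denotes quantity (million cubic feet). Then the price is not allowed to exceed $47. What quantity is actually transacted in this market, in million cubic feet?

50

Rearranging supply gives qs = 5p - 185. Equilibrium: 431 - 6p = 5p - 185, so 616 = 11p and p* = 56, q* = 95.
Since 47 < 56, the ceiling is binding.
At p = 47: qd = 431 - 6·47 = 149 and qs = 5·47 - 185 = 50.
The quantity actually transacted is the short side, supply: 50.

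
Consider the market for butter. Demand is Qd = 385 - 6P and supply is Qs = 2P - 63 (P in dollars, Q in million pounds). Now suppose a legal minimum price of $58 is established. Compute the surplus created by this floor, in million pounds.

16

Equilibrium: 385 - 6P = 2P - 63, so 448 = 8P and P* = 56, Q* = 49.
The floor of 58 is above the equilibrium price 56, so it binds.
At P = 58: Qd = 385 - 6·58 = 37 and Qs = 2·58 - 63 = 53.
Surplus = Qs - Qd = 53 - 37 = 16.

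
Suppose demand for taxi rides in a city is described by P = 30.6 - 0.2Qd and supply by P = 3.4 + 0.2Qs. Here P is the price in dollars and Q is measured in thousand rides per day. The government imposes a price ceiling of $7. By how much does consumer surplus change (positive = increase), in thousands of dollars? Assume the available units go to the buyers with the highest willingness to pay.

-70

Rearranging demand gives Qd = 153 - 5P; rearranging supply gives Qs = 5P - 17. Setting quantity demanded equal to quantity supplied, 153 - 5P = 5P - 17, gives P* = 17 and Q* = 68.
The ceiling of 7 is below the equilibrium price 17, so it binds.
At P = 7: Qd = 153 - 5·7 = 118 and Qs = 5·7 - 17 = 18.
Consumer surplus without the control is ½ · (30.6 - 17) · 68 = 462.4.
With the ceiling, 18 units are sold at 7 (assume they go to the highest-value buyers). The demand price at Q = 18 is 27, so CS = ½ · [(30.6 - 7) + (27 - 7)] · 18 = 392.4.
Change in consumer surplus = 392.4 - 462.4 = -70.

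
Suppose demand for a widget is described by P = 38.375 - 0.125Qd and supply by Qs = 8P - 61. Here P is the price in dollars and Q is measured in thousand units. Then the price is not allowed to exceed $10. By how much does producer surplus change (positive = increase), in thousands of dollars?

-923

Rearranging demand gives Qd = 307 - 8P. Equilibrium: 307 - 8P = 8P - 61, so 368 = 16P and P* = 23, Q* = 123.
Because the ceiling (10) lies below the market-clearing price, it is binding.
At P = 10: Qd = 307 - 8·10 = 227 and Qs = 8·10 - 61 = 19.
Producer surplus without the control is ½ · (23 - 7.625) · 123 = 945.5625.
With the ceiling, producers sell 19 units at 10, so PS = ½ · (10 - 7.625) · 19 = 22.5625.
Change in producer surplus = 22.5625 - 945.5625 = -923.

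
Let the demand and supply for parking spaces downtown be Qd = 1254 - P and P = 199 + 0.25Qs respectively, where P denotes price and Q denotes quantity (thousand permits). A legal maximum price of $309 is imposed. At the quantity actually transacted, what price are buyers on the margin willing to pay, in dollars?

814

Rearranging supply gives Qs = 4P - 796. Setting quantity demanded equal to quantity supplied, 1254 - P = 4P - 796, gives P* = 410 and Q* = 844.
Since 309 < 410, the ceiling is binding.
At P = 309: Qd = 1254 - 309 = 945 and Qs = 4·309 - 796 = 440.
Only 440 units reach the market. On the demand curve, the marginal buyer's willingness to pay at Q = 440 is (1254 - 440) = 814.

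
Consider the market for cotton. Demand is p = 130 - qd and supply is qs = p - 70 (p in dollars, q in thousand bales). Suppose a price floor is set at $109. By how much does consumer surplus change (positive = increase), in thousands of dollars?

Rearranging demand gives qd = 130 - p. Without the control the market clears where 130 - p = p - 70, i.e. p* = 100 and q* = 30.
The floor of 109 is above the equilibrium price 100, so it binds.
At p = 109: qd = 130 - 109 = 21 and qs = 109 - 70 = 39.
Consumer surplus without the control is ½ · (130 - 100) · 30 = 450.
With the floor, consumers buy 21 units at 109, so CS = ½ · (130 - 109) · 21 = 220.5.
Change in consumer surplus = 220.5 - 450 = -229.5.

-229.5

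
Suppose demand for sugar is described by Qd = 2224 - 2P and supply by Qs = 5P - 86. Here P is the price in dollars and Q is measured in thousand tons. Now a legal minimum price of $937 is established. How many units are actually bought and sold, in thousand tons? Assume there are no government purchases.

350

In a free market, 2224 - 2P = 5P - 86 gives the equilibrium P* = 330, Q* = 1564.
The floor of 937 is above the equilibrium price 330, so it binds.
At P = 937: Qd = 2224 - 2·937 = 350 and Qs = 5·937 - 86 = 4599.
The quantity actually transacted is the short side, demand: 350.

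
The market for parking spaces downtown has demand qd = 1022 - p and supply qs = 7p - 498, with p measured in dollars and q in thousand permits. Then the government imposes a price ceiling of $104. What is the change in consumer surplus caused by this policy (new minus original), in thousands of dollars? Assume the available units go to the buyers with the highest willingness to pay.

Without the control the market clears where 1022 - p = 7p - 498, i.e. p* = 190 and q* = 832.
Since 104 < 190, the ceiling is binding.
At p = 104: qd = 1022 - 104 = 918 and qs = 7·104 - 498 = 230.
Consumer surplus without the control is ½ · (1022 - 190) · 832 = 346112.
With the ceiling, 230 units are sold at 104 (assume they go to the highest-value buyers). The demand price at q = 230 is 792, so CS = ½ · [(1022 - 104) + (792 - 104)] · 230 = 184690.
Change in consumer surplus = 184690 - 346112 = -161422.

-161422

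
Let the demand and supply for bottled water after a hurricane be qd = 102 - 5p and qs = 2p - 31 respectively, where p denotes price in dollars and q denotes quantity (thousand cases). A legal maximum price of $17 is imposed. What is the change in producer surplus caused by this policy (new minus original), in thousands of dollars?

Setting quantity demanded equal to quantity supplied, 102 - 5p = 2p - 31, gives p* = 19 and q* = 7.
The ceiling of 17 is below the equilibrium price 19, so it binds.
At p = 17: qd = 102 - 5·17 = 17 and qs = 2·17 - 31 = 3.
Producer surplus without the control is ½ · (19 - 15.5) · 7 = 12.25.
With the ceiling, producers sell 3 units at 17, so PS = ½ · (17 - 15.5) · 3 = 2.25.
Change in producer surplus = 2.25 - 12.25 = -10.

-10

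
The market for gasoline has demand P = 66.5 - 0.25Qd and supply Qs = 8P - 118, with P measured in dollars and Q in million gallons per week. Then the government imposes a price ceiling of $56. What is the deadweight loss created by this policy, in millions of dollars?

0

Rearranging demand gives Qd = 266 - 4P. Without the control the market clears where 266 - 4P = 8P - 118, i.e. P* = 32 and Q* = 138.
Since 56 is above P* = 32, the ceiling does not bind and the free-market outcome prevails.
Since the control does not bind, no trades are prevented and deadweight loss is zero.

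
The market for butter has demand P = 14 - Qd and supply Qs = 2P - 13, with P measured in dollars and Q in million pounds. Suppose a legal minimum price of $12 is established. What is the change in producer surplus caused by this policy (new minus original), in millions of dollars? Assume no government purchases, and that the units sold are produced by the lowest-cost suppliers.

Rearranging demand gives Qd = 14 - P. Without the control the market clears where 14 - P = 2P - 13, i.e. P* = 9 and Q* = 5.
The floor of 12 is above the equilibrium price 9, so it binds.
At P = 12: Qd = 14 - 12 = 2 and Qs = 2·12 - 13 = 11.
Producer surplus without the control is ½ · (9 - 6.5) · 5 = 6.25.
With the floor, 2 units are sold at 12. The supply price at Q = 2 is 7.5, so PS = ½ · [(12 - 6.5) + (12 - 7.5)] · 2 = 10.
Change in producer surplus = 10 - 6.25 = 3.75.

3.75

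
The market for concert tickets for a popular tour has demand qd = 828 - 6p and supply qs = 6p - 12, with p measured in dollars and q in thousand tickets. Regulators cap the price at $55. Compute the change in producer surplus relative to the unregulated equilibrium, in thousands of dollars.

Equilibrium: 828 - 6p = 6p - 12, so 840 = 12p and p* = 70, q* = 408.
The ceiling of 55 is below the equilibrium price 70, so it binds.
At p = 55: qd = 828 - 6·55 = 498 and qs = 6·55 - 12 = 318.
Producer surplus without the control is ½ · (70 - 2) · 408 = 13872.
With the ceiling, producers sell 318 units at 55, so PS = ½ · (55 - 2) · 318 = 8427.
Change in producer surplus = 8427 - 13872 = -5445.

-5445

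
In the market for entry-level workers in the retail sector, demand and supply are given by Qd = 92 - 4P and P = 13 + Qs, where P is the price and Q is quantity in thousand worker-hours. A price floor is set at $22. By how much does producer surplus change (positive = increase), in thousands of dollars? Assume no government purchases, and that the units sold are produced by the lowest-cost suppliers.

Rearranging supply gives Qs = P - 13. In a free market, 92 - 4P = P - 13 gives the equilibrium P* = 21, Q* = 8.
The floor of 22 is above the equilibrium price 21, so it binds.
At P = 22: Qd = 92 - 4·22 = 4 and Qs = 22 - 13 = 9.
Producer surplus without the control is ½ · (21 - 13) · 8 = 32.
With the floor, 4 units are sold at 22. The supply price at Q = 4 is 17, so PS = ½ · [(22 - 13) + (22 - 17)] · 4 = 28.
Change in producer surplus = 28 - 32 = -4.

-4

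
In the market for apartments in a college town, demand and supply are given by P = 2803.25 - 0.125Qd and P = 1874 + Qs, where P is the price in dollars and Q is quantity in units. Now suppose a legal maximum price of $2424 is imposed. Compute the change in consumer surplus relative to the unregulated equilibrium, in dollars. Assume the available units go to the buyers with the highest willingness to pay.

147039

Rearranging demand gives Qd = 22426 - 8P; rearranging supply gives Qs = P - 1874. Equilibrium: 22426 - 8P = P - 1874, so 24300 = 9P and P* = 2700, Q* = 826.
Because the ceiling (2424) lies below the market-clearing price, it is binding.
At P = 2424: Qd = 22426 - 8·2424 = 3034 and Qs = 2424 - 1874 = 550.
Consumer surplus without the control is ½ · (2803.25 - 2700) · 826 = 42642.25.
With the ceiling, 550 units are sold at 2424 (assume they go to the highest-value buyers). The demand price at Q = 550 is 2734.5, so CS = ½ · [(2803.25 - 2424) + (2734.5 - 2424)] · 550 = 189681.25.
Change in consumer surplus = 189681.25 - 42642.25 = 147039.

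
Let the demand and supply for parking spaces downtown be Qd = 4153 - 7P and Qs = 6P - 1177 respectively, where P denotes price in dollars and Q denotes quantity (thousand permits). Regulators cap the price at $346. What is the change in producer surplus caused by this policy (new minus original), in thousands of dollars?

-69824

Setting quantity demanded equal to quantity supplied, 4153 - 7P = 6P - 1177, gives P* = 410 and Q* = 1283.
Because the ceiling (346) lies below the market-clearing price, it is binding.
At P = 346: Qd = 4153 - 7·346 = 1731 and Qs = 6·346 - 1177 = 899.
Producer surplus without the control is ½ · (410 - 1177/6) · 1283 = 1646089/12.
With the ceiling, producers sell 899 units at 346, so PS = ½ · (346 - 1177/6) · 899 = 808201/12.
Change in producer surplus = 808201/12 - 1646089/12 = -69824.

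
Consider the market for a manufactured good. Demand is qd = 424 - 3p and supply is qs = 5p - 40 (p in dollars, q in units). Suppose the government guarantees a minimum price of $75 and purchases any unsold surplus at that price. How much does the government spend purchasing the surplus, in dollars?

10200

Without the control the market clears where 424 - 3p = 5p - 40, i.e. p* = 58 and q* = 250.
Because the floor (75) lies above the market-clearing price, it is binding.
At p = 75: qd = 424 - 3·75 = 199 and qs = 5·75 - 40 = 335.
Surplus = qs - qd = 136.
Government expenditure = surplus × support price = 136 × 75 = 10200.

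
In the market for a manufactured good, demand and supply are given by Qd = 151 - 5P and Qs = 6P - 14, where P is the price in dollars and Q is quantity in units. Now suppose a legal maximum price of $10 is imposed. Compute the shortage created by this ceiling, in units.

55

In a free market, 151 - 5P = 6P - 14 gives the equilibrium P* = 15, Q* = 76.
Because the ceiling (10) lies below the market-clearing price, it is binding.
At P = 10: Qd = 151 - 5·10 = 101 and Qs = 6·10 - 14 = 46.
Shortage = Qd - Qs = 101 - 46 = 55.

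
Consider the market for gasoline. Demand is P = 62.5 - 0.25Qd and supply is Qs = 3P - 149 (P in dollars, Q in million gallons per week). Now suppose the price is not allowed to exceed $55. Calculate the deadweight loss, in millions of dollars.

10.5

Rearranging demand gives Qd = 250 - 4P. Setting quantity demanded equal to quantity supplied, 250 - 4P = 3P - 149, gives P* = 57 and Q* = 22.
Because the ceiling (55) lies below the market-clearing price, it is binding.
At P = 55: Qd = 250 - 4·55 = 30 and Qs = 3·55 - 149 = 16.
Quantity traded falls to 16. At Q = 16 the demand price is (250 - 16)/4 = 58.5 and the supply price is (149 + 16)/3 = 55.
Deadweight loss = ½ · (58.5 - 55) · (22 - 16) = ½ · 3.5 · 6 = 10.5.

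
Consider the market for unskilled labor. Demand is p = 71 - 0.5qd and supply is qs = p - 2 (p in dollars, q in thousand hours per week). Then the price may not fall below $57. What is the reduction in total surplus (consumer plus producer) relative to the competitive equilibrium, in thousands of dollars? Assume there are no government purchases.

243

Rearranging demand gives qd = 142 - 2p. In a free market, 142 - 2p = p - 2 gives the equilibrium p* = 48, q* = 46.
Since 57 > 48, the floor is binding.
At p = 57: qd = 142 - 2·57 = 28 and qs = 57 - 2 = 55.
Quantity traded falls to 28. At q = 28 the demand price is (142 - 28)/2 = 57 and the supply price is 2 + 28 = 30.
Deadweight loss = ½ · (57 - 30) · (46 - 28) = ½ · 27 · 18 = 243.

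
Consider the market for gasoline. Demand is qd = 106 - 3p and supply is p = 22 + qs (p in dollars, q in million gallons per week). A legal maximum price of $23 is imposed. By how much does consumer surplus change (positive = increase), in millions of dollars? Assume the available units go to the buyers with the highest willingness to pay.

Rearranging supply gives qs = p - 22. Equilibrium: 106 - 3p = p - 22, so 128 = 4p and p* = 32, q* = 10.
Because the ceiling (23) lies below the market-clearing price, it is binding.
At p = 23: qd = 106 - 3·23 = 37 and qs = 23 - 22 = 1.
Consumer surplus without the control is ½ · (106/3 - 32) · 10 = 50/3.
With the ceiling, 1 units are sold at 23 (assume they go to the highest-value buyers). The demand price at q = 1 is 35, so CS = ½ · [(106/3 - 23) + (35 - 23)] · 1 = 73/6.
Change in consumer surplus = 73/6 - 50/3 = -4.5.

-4.5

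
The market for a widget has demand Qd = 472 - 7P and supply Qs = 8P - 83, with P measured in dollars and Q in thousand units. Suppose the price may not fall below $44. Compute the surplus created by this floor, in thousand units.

105

Setting quantity demanded equal to quantity supplied, 472 - 7P = 8P - 83, gives P* = 37 and Q* = 213.
Since 44 > 37, the floor is binding.
At P = 44: Qd = 472 - 7·44 = 164 and Qs = 8·44 - 83 = 269.
Surplus = Qs - Qd = 269 - 164 = 105.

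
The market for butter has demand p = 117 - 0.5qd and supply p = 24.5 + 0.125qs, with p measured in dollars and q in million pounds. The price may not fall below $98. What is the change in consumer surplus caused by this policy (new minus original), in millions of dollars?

-5115

Rearranging demand gives qd = 234 - 2p; rearranging supply gives qs = 8p - 196. Setting quantity demanded equal to quantity supplied, 234 - 2p = 8p - 196, gives p* = 43 and q* = 148.
Since 98 > 43, the floor is binding.
At p = 98: qd = 234 - 2·98 = 38 and qs = 8·98 - 196 = 588.
Consumer surplus without the control is ½ · (117 - 43) · 148 = 5476.
With the floor, consumers buy 38 units at 98, so CS = ½ · (117 - 98) · 38 = 361.
Change in consumer surplus = 361 - 5476 = -5115.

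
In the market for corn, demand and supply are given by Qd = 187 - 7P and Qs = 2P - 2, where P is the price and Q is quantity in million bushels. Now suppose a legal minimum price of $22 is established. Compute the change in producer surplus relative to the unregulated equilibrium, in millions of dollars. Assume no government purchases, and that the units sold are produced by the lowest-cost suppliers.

Setting quantity demanded equal to quantity supplied, 187 - 7P = 2P - 2, gives P* = 21 and Q* = 40.
The floor of 22 is above the equilibrium price 21, so it binds.
At P = 22: Qd = 187 - 7·22 = 33 and Qs = 2·22 - 2 = 42.
Producer surplus without the control is ½ · (21 - 1) · 40 = 400.
With the floor, 33 units are sold at 22. The supply price at Q = 33 is 17.5, so PS = ½ · [(22 - 1) + (22 - 17.5)] · 33 = 420.75.
Change in producer surplus = 420.75 - 400 = 20.75.

20.75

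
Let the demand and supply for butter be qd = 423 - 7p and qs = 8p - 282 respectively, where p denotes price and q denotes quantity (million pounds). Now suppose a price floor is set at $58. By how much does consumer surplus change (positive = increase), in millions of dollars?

-610.5

In a free market, 423 - 7p = 8p - 282 gives the equilibrium p* = 47, q* = 94.
Because the floor (58) lies above the market-clearing price, it is binding.
At p = 58: qd = 423 - 7·58 = 17 and qs = 8·58 - 282 = 182.
Consumer surplus without the control is ½ · (423/7 - 47) · 94 = 4418/7.
With the floor, consumers buy 17 units at 58, so CS = ½ · (423/7 - 58) · 17 = 289/14.
Change in consumer surplus = 289/14 - 4418/7 = -610.5.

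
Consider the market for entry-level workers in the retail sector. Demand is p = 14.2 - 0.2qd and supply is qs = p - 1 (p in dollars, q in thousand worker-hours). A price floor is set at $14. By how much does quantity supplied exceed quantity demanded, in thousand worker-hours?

Rearranging demand gives qd = 71 - 5p. In a free market, 71 - 5p = p - 1 gives the equilibrium p* = 12, q* = 11.
Since 14 > 12, the floor is binding.
At p = 14: qd = 71 - 5·14 = 1 and qs = 14 - 1 = 13.
Surplus = qs - qd = 13 - 1 = 12.

12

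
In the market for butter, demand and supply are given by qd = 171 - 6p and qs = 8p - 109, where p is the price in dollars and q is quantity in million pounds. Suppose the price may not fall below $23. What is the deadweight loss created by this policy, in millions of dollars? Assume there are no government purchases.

Without the control the market clears where 171 - 6p = 8p - 109, i.e. p* = 20 and q* = 51.
Since 23 > 20, the floor is binding.
At p = 23: qd = 171 - 6·23 = 33 and qs = 8·23 - 109 = 75.
Quantity traded falls to 33. At q = 33 the demand price is (171 - 33)/6 = 23 and the supply price is (109 + 33)/8 = 17.75.
Deadweight loss = ½ · (23 - 17.75) · (51 - 33) = ½ · 5.25 · 18 = 47.25.

47.25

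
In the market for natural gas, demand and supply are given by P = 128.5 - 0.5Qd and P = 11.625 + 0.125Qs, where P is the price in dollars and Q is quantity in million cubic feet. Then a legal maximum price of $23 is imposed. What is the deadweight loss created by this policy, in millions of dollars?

2880

Rearranging demand gives Qd = 257 - 2P; rearranging supply gives Qs = 8P - 93. In a free market, 257 - 2P = 8P - 93 gives the equilibrium P* = 35, Q* = 187.
Since 23 < 35, the ceiling is binding.
At P = 23: Qd = 257 - 2·23 = 211 and Qs = 8·23 - 93 = 91.
Quantity traded falls to 91. At Q = 91 the demand price is (257 - 91)/2 = 83 and the supply price is (93 + 91)/8 = 23.
Deadweight loss = ½ · (83 - 23) · (187 - 91) = ½ · 60 · 96 = 2880.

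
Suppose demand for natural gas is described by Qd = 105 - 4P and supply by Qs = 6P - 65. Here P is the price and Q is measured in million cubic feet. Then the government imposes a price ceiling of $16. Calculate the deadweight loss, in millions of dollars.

7.5

Setting quantity demanded equal to quantity supplied, 105 - 4P = 6P - 65, gives P* = 17 and Q* = 37.
Since 16 < 17, the ceiling is binding.
At P = 16: Qd = 105 - 4·16 = 41 and Qs = 6·16 - 65 = 31.
Quantity traded falls to 31. At Q = 31 the demand price is (105 - 31)/4 = 18.5 and the supply price is (65 + 31)/6 = 16.
Deadweight loss = ½ · (18.5 - 16) · (37 - 31) = ½ · 2.5 · 6 = 7.5.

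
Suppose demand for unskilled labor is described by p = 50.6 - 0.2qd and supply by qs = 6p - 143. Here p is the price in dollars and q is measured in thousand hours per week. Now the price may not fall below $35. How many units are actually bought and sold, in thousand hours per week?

Rearranging demand gives qd = 253 - 5p. Equilibrium: 253 - 5p = 6p - 143, so 396 = 11p and p* = 36, q* = 73.
The floor of 35 is below the equilibrium price 36, so it is not binding; the market clears at p* = 36, q* = 73.

73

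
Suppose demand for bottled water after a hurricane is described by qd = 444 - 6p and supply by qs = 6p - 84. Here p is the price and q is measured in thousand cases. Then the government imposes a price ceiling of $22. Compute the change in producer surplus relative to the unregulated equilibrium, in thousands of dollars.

In a free market, 444 - 6p = 6p - 84 gives the equilibrium p* = 44, q* = 180.
Because the ceiling (22) lies below the market-clearing price, it is binding.
At p = 22: qd = 444 - 6·22 = 312 and qs = 6·22 - 84 = 48.
Producer surplus without the control is ½ · (44 - 14) · 180 = 2700.
With the ceiling, producers sell 48 units at 22, so PS = ½ · (22 - 14) · 48 = 192.
Change in producer surplus = 192 - 2700 = -2508.

-2508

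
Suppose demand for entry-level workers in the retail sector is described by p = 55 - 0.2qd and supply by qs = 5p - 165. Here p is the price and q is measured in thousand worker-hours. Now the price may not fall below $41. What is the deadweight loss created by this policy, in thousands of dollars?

Rearranging demand gives qd = 275 - 5p. Equilibrium: 275 - 5p = 5p - 165, so 440 = 10p and p* = 44, q* = 55.
Since 41 is below p* = 44, the floor does not bind and the free-market outcome prevails.
Since the control does not bind, no trades are prevented and deadweight loss is zero.

0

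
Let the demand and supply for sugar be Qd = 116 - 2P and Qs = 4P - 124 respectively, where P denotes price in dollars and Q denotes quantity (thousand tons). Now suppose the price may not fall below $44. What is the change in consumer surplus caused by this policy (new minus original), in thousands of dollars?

-128

In a free market, 116 - 2P = 4P - 124 gives the equilibrium P* = 40, Q* = 36.
The floor of 44 is above the equilibrium price 40, so it binds.
At P = 44: Qd = 116 - 2·44 = 28 and Qs = 4·44 - 124 = 52.
Consumer surplus without the control is ½ · (58 - 40) · 36 = 324.
With the floor, consumers buy 28 units at 44, so CS = ½ · (58 - 44) · 28 = 196.
Change in consumer surplus = 196 - 324 = -128.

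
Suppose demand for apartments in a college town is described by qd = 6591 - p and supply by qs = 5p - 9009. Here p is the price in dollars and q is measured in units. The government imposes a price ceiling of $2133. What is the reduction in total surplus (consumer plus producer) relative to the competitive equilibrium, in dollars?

3271335

Equilibrium: 6591 - p = 5p - 9009, so 15600 = 6p and p* = 2600, q* = 3991.
The ceiling of 2133 is below the equilibrium price 2600, so it binds.
At p = 2133: qd = 6591 - 2133 = 4458 and qs = 5·2133 - 9009 = 1656.
Quantity traded falls to 1656. At q = 1656 the demand price is 6591 - 1656 = 4935 and the supply price is (9009 + 1656)/5 = 2133.
Deadweight loss = ½ · (4935 - 2133) · (3991 - 1656) = ½ · 2802 · 2335 = 3271335.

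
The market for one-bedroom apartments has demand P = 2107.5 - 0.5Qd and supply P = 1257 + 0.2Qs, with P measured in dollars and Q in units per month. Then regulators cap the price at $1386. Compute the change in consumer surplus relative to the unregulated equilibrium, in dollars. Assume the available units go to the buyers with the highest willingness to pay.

-7695

Rearranging demand gives Qd = 4215 - 2P; rearranging supply gives Qs = 5P - 6285. Without the control the market clears where 4215 - 2P = 5P - 6285, i.e. P* = 1500 and Q* = 1215.
The ceiling of 1386 is below the equilibrium price 1500, so it binds.
At P = 1386: Qd = 4215 - 2·1386 = 1443 and Qs = 5·1386 - 6285 = 645.
Consumer surplus without the control is ½ · (2107.5 - 1500) · 1215 = 369056.25.
With the ceiling, 645 units are sold at 1386 (assume they go to the highest-value buyers). The demand price at Q = 645 is 1785, so CS = ½ · [(2107.5 - 1386) + (1785 - 1386)] · 645 = 361361.25.
Change in consumer surplus = 361361.25 - 369056.25 = -7695.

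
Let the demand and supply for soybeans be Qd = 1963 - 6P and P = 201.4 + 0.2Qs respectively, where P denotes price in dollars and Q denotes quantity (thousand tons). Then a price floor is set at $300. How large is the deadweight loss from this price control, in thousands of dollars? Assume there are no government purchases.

5940

Rearranging supply gives Qs = 5P - 1007. Setting quantity demanded equal to quantity supplied, 1963 - 6P = 5P - 1007, gives P* = 270 and Q* = 343.
The floor of 300 is above the equilibrium price 270, so it binds.
At P = 300: Qd = 1963 - 6·300 = 163 and Qs = 5·300 - 1007 = 493.
Quantity traded falls to 163. At Q = 163 the demand price is (1963 - 163)/6 = 300 and the supply price is (1007 + 163)/5 = 234.
Deadweight loss = ½ · (300 - 234) · (343 - 163) = ½ · 66 · 180 = 5940.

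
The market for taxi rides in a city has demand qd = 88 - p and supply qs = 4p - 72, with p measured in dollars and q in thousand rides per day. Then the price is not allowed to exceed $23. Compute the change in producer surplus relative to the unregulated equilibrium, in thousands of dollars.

Without the control the market clears where 88 - p = 4p - 72, i.e. p* = 32 and q* = 56.
Because the ceiling (23) lies below the market-clearing price, it is binding.
At p = 23: qd = 88 - 23 = 65 and qs = 4·23 - 72 = 20.
Producer surplus without the control is ½ · (32 - 18) · 56 = 392.
With the ceiling, producers sell 20 units at 23, so PS = ½ · (23 - 18) · 20 = 50.
Change in producer surplus = 50 - 392 = -342.

-342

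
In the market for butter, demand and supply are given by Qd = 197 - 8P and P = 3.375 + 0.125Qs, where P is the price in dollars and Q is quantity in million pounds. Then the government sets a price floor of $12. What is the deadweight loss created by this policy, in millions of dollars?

0

Rearranging supply gives Qs = 8P - 27. Setting quantity demanded equal to quantity supplied, 197 - 8P = 8P - 27, gives P* = 14 and Q* = 85.
The floor of 12 is below the equilibrium price 14, so it is not binding; the market clears at P* = 14, Q* = 85.
Since the control does not bind, no trades are prevented and deadweight loss is zero.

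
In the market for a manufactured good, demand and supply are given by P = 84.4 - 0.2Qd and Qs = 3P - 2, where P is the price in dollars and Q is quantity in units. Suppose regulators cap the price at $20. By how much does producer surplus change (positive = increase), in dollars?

-3547.5

Rearranging demand gives Qd = 422 - 5P. Without the control the market clears where 422 - 5P = 3P - 2, i.e. P* = 53 and Q* = 157.
Because the ceiling (20) lies below the market-clearing price, it is binding.
At P = 20: Qd = 422 - 5·20 = 322 and Qs = 3·20 - 2 = 58.
Producer surplus without the control is ½ · (53 - 2/3) · 157 = 24649/6.
With the ceiling, producers sell 58 units at 20, so PS = ½ · (20 - 2/3) · 58 = 1682/3.
Change in producer surplus = 1682/3 - 24649/6 = -3547.5.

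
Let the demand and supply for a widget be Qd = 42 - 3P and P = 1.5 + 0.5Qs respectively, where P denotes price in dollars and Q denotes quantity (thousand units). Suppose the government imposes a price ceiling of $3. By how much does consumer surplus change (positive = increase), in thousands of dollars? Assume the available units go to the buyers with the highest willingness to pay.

Rearranging supply gives Qs = 2P - 3. In a free market, 42 - 3P = 2P - 3 gives the equilibrium P* = 9, Q* = 15.
Since 3 < 9, the ceiling is binding.
At P = 3: Qd = 42 - 3·3 = 33 and Qs = 2·3 - 3 = 3.
Consumer surplus without the control is ½ · (14 - 9) · 15 = 37.5.
With the ceiling, 3 units are sold at 3 (assume they go to the highest-value buyers). The demand price at Q = 3 is 13, so CS = ½ · [(14 - 3) + (13 - 3)] · 3 = 31.5.
Change in consumer surplus = 31.5 - 37.5 = -6.

-6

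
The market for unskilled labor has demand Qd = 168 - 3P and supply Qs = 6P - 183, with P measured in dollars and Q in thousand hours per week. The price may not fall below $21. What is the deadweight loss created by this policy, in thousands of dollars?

0

In a free market, 168 - 3P = 6P - 183 gives the equilibrium P* = 39, Q* = 51.
Since 21 is below P* = 39, the floor does not bind and the free-market outcome prevails.
Since the control does not bind, no trades are prevented and deadweight loss is zero.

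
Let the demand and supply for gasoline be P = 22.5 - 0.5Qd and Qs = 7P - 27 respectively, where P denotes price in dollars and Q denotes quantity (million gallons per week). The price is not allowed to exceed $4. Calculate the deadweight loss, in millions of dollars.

Rearranging demand gives Qd = 45 - 2P. Setting quantity demanded equal to quantity supplied, 45 - 2P = 7P - 27, gives P* = 8 and Q* = 29.
Because the ceiling (4) lies below the market-clearing price, it is binding.
At P = 4: Qd = 45 - 2·4 = 37 and Qs = 7·4 - 27 = 1.
Quantity traded falls to 1. At Q = 1 the demand price is (45 - 1)/2 = 22 and the supply price is (27 + 1)/7 = 4.
Deadweight loss = ½ · (22 - 4) · (29 - 1) = ½ · 18 · 28 = 252.

252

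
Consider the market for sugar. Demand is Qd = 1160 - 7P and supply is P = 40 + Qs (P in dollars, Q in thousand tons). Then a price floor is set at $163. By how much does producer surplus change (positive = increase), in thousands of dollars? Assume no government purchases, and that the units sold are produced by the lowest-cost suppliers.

-3893.5

Rearranging supply gives Qs = P - 40. Without the control the market clears where 1160 - 7P = P - 40, i.e. P* = 150 and Q* = 110.
Because the floor (163) lies above the market-clearing price, it is binding.
At P = 163: Qd = 1160 - 7·163 = 19 and Qs = 163 - 40 = 123.
Producer surplus without the control is ½ · (150 - 40) · 110 = 6050.
With the floor, 19 units are sold at 163. The supply price at Q = 19 is 59, so PS = ½ · [(163 - 40) + (163 - 59)] · 19 = 2156.5.
Change in producer surplus = 2156.5 - 6050 = -3893.5.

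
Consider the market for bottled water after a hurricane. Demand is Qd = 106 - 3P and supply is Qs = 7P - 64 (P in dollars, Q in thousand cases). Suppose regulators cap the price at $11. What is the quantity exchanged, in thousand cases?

Without the control the market clears where 106 - 3P = 7P - 64, i.e. P* = 17 and Q* = 55.
Because the ceiling (11) lies below the market-clearing price, it is binding.
At P = 11: Qd = 106 - 3·11 = 73 and Qs = 7·11 - 64 = 13.
The quantity actually transacted is the short side, supply: 13.

13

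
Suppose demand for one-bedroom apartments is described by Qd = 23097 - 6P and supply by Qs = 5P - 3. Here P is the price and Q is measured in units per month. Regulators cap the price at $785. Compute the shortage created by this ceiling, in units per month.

14465

Equilibrium: 23097 - 6P = 5P - 3, so 23100 = 11P and P* = 2100, Q* = 10497.
Since 785 < 2100, the ceiling is binding.
At P = 785: Qd = 23097 - 6·785 = 18387 and Qs = 5·785 - 3 = 3922.
Shortage = Qd - Qs = 18387 - 3922 = 14465.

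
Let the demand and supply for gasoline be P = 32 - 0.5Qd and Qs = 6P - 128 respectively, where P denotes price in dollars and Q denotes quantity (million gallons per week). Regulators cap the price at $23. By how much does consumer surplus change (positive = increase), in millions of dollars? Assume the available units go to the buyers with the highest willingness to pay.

Rearranging demand gives Qd = 64 - 2P. In a free market, 64 - 2P = 6P - 128 gives the equilibrium P* = 24, Q* = 16.
Since 23 < 24, the ceiling is binding.
At P = 23: Qd = 64 - 2·23 = 18 and Qs = 6·23 - 128 = 10.
Consumer surplus without the control is ½ · (32 - 24) · 16 = 64.
With the ceiling, 10 units are sold at 23 (assume they go to the highest-value buyers). The demand price at Q = 10 is 27, so CS = ½ · [(32 - 23) + (27 - 23)] · 10 = 65.
Change in consumer surplus = 65 - 64 = 1.

1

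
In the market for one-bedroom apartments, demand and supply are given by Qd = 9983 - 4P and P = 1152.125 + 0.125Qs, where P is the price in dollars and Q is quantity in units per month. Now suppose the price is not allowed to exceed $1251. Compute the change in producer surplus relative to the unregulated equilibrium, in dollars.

-763263

Rearranging supply gives Qs = 8P - 9217. Equilibrium: 9983 - 4P = 8P - 9217, so 19200 = 12P and P* = 1600, Q* = 3583.
Because the ceiling (1251) lies below the market-clearing price, it is binding.
At P = 1251: Qd = 9983 - 4·1251 = 4979 and Qs = 8·1251 - 9217 = 791.
Producer surplus without the control is ½ · (1600 - 1152.125) · 3583 = 802368.0625.
With the ceiling, producers sell 791 units at 1251, so PS = ½ · (1251 - 1152.125) · 791 = 39105.0625.
Change in producer surplus = 39105.0625 - 802368.0625 = -763263.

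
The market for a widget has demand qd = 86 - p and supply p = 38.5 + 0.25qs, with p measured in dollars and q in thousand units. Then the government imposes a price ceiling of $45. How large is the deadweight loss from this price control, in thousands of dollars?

90

Rearranging supply gives qs = 4p - 154. Equilibrium: 86 - p = 4p - 154, so 240 = 5p and p* = 48, q* = 38.
Because the ceiling (45) lies below the market-clearing price, it is binding.
At p = 45: qd = 86 - 45 = 41 and qs = 4·45 - 154 = 26.
Quantity traded falls to 26. At q = 26 the demand price is 86 - 26 = 60 and the supply price is (154 + 26)/4 = 45.
Deadweight loss = ½ · (60 - 45) · (38 - 26) = ½ · 15 · 12 = 90.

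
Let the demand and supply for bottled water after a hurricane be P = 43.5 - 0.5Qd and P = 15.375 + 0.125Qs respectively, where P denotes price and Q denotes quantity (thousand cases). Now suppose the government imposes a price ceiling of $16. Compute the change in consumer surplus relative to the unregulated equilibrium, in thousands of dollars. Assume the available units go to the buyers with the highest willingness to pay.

Rearranging demand gives Qd = 87 - 2P; rearranging supply gives Qs = 8P - 123. In a free market, 87 - 2P = 8P - 123 gives the equilibrium P* = 21, Q* = 45.
Because the ceiling (16) lies below the market-clearing price, it is binding.
At P = 16: Qd = 87 - 2·16 = 55 and Qs = 8·16 - 123 = 5.
Consumer surplus without the control is ½ · (43.5 - 21) · 45 = 506.25.
With the ceiling, 5 units are sold at 16 (assume they go to the highest-value buyers). The demand price at Q = 5 is 41, so CS = ½ · [(43.5 - 16) + (41 - 16)] · 5 = 131.25.
Change in consumer surplus = 131.25 - 506.25 = -375.

-375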